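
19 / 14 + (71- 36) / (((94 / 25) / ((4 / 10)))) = 3343 / 658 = 5.08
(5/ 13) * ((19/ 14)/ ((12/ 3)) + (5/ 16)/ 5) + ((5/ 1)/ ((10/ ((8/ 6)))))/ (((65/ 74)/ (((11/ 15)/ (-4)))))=0.02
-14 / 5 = -2.80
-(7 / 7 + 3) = -4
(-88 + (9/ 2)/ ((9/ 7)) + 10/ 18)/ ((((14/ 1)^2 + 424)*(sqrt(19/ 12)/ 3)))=-1511*sqrt(57)/ 35340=-0.32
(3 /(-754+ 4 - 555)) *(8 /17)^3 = -512 /2137155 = -0.00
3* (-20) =-60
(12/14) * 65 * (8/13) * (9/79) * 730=1576800/553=2851.36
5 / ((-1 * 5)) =-1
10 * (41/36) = 205/18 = 11.39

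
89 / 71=1.25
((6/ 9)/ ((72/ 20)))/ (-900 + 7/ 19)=-0.00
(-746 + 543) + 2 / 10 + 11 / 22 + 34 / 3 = -190.97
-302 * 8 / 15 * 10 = -4832 / 3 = -1610.67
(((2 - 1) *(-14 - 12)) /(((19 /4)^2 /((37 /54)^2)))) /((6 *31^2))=-71188 /758716227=-0.00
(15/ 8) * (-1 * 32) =-60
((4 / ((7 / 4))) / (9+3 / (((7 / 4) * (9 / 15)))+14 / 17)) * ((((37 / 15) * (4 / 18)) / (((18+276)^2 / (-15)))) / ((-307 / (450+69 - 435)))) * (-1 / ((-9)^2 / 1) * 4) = -0.00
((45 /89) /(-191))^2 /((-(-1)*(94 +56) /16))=216 /288966001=0.00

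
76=76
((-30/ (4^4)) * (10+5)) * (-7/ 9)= 175/ 128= 1.37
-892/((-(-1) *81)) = -892/81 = -11.01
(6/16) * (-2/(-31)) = 0.02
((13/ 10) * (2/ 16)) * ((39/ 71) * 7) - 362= -2052611/ 5680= -361.38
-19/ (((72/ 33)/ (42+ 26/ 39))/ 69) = -25637.33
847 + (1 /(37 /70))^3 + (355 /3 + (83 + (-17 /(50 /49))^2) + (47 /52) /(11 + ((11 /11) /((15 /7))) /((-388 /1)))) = 421331833017057119 /316138922677500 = 1332.74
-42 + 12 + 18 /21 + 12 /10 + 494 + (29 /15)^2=739927 /1575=469.79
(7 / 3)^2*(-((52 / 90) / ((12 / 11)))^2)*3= -1002001 / 218700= -4.58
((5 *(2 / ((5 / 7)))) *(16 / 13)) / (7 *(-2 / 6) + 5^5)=84 / 15223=0.01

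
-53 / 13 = -4.08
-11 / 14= -0.79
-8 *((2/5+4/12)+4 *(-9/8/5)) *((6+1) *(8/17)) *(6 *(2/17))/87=896/25143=0.04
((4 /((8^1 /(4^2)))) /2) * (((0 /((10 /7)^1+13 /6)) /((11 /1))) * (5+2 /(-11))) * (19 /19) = 0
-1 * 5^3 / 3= -125 / 3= -41.67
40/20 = 2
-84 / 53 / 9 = -28 / 159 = -0.18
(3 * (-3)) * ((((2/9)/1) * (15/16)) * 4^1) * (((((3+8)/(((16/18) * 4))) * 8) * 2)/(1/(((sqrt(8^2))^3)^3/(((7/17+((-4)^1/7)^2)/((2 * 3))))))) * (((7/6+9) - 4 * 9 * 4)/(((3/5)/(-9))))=-812929783546255.61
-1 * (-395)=395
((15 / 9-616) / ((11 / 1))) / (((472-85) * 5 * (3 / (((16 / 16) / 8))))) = -1843 / 1532520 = -0.00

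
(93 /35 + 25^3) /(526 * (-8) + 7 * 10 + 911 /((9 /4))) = -2461356 /587965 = -4.19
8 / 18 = 4 / 9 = 0.44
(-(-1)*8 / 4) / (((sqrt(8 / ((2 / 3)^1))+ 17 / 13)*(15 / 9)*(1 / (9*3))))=6.79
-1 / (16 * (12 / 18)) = -3 / 32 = -0.09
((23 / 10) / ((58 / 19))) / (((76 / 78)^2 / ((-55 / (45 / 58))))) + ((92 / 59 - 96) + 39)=-5008623 / 44840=-111.70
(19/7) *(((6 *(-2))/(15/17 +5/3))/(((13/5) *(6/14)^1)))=-1938/169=-11.47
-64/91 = -0.70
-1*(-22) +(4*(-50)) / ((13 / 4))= -514 / 13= -39.54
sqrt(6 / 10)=sqrt(15) / 5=0.77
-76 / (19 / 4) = -16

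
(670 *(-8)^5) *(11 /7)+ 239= -241498487 /7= -34499783.86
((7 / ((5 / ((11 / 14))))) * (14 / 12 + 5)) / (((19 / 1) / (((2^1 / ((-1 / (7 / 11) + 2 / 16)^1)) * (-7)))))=79772 / 23085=3.46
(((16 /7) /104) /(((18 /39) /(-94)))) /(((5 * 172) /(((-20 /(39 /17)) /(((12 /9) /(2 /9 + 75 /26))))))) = 0.11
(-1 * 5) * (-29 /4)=36.25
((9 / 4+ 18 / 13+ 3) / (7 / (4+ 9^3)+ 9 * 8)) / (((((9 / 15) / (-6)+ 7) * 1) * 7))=18325 / 9606506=0.00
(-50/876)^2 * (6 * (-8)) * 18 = -2.81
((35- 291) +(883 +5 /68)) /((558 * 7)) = 42641 /265608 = 0.16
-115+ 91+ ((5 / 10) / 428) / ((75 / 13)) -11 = -2246987 / 64200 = -35.00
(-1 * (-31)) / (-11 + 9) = -31 / 2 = -15.50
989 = 989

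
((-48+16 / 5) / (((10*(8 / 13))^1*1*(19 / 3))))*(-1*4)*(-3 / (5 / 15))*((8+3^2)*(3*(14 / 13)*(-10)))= 2159136 / 95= 22727.75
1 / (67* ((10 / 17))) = 17 / 670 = 0.03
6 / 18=1 / 3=0.33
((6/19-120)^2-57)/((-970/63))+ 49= -307323107/350170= -877.64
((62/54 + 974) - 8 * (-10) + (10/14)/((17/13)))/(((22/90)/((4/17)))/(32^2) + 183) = 69467054080/12041876679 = 5.77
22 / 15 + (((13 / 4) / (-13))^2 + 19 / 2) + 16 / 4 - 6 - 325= -75833 / 240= -315.97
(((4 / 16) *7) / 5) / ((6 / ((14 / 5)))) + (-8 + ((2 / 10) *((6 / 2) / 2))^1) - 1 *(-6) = -461 / 300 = -1.54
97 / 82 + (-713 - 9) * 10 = -591943 / 82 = -7218.82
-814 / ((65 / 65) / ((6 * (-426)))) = 2080584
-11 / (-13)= 11 / 13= 0.85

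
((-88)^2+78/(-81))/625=209062/16875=12.39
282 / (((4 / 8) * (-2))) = -282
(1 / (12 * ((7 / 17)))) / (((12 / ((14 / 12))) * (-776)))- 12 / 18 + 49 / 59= 6480149 / 39557376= 0.16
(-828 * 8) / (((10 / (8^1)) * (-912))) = 552 / 95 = 5.81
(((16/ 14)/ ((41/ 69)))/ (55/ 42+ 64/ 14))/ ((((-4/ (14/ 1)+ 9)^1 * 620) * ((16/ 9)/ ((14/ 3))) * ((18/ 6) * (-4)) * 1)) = -10143/ 766006280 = -0.00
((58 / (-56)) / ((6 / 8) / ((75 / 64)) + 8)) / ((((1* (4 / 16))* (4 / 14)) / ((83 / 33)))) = -60175 / 14256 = -4.22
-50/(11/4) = -200/11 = -18.18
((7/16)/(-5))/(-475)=7/38000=0.00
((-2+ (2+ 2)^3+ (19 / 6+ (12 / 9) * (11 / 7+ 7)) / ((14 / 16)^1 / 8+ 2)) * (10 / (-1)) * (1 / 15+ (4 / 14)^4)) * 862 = -889608870424 / 20420505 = -43564.49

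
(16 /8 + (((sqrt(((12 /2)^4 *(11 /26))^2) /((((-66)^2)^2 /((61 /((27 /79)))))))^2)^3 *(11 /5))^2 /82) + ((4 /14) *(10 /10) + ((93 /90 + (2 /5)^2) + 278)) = 14780686815728566885212267015328530632604561863612472347225244310159970108503 /52510788780743200811606988817889868553088007256613472949071445494367641600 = 281.48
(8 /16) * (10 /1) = 5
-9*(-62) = 558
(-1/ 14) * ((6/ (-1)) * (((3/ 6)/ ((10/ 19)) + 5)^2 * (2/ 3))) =2023/ 200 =10.12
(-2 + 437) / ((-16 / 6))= -1305 / 8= -163.12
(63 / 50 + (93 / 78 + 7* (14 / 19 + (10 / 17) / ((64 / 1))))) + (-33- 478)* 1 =-1690770883 / 3359200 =-503.33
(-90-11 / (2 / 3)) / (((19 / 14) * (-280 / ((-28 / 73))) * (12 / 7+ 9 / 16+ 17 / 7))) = -0.02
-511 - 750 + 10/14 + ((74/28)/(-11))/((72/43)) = -13975639/11088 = -1260.43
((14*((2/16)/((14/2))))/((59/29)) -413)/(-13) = 97439/3068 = 31.76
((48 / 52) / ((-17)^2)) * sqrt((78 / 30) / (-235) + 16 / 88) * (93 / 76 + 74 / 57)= 115 * sqrt(1141019) / 36905011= 0.00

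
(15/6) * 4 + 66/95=1016/95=10.69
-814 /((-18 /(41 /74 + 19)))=15917 /18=884.28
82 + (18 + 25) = 125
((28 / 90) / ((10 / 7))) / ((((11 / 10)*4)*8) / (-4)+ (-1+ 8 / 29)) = -1421 / 62145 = -0.02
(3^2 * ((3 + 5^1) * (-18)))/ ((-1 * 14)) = 648/ 7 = 92.57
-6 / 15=-2 / 5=-0.40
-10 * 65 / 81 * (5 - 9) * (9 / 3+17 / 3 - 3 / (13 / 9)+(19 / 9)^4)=451246400 / 531441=849.10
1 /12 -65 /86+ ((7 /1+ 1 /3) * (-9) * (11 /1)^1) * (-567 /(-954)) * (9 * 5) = -531036571 /27348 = -19417.75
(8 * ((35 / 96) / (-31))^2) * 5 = 6125 / 1107072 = 0.01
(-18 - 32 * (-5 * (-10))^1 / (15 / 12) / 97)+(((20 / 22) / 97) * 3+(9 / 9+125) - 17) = 83047 / 1067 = 77.83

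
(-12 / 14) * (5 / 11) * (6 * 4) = -720 / 77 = -9.35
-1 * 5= -5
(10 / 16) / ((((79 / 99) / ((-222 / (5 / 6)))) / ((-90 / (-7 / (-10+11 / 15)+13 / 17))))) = 3505545945 / 283768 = 12353.56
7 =7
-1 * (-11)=11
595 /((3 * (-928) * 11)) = -595 /30624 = -0.02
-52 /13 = -4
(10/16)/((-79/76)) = -0.60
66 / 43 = 1.53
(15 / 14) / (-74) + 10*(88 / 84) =4645 / 444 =10.46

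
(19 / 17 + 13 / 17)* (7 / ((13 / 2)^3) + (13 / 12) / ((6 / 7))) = 815836 / 336141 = 2.43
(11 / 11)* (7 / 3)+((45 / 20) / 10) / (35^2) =343027 / 147000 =2.33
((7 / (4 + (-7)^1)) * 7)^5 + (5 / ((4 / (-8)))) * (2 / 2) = -282477679 / 243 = -1162459.58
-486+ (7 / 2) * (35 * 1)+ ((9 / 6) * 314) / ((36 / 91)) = 9925 / 12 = 827.08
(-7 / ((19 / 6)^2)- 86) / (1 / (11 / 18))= -52.98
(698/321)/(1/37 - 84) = -0.03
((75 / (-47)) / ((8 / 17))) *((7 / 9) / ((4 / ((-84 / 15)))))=4165 / 1128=3.69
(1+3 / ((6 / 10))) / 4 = 3 / 2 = 1.50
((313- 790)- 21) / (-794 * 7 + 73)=498 / 5485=0.09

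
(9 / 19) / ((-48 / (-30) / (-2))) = -0.59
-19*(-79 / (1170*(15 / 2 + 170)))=1501 / 207675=0.01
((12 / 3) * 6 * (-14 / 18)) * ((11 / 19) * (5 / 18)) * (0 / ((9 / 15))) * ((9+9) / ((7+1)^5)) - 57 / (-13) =57 / 13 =4.38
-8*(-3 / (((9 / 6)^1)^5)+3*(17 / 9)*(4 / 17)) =-608 / 81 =-7.51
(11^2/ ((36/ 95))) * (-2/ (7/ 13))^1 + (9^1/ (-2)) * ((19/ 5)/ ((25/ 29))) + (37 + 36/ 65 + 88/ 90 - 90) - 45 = -14813622/ 11375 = -1302.30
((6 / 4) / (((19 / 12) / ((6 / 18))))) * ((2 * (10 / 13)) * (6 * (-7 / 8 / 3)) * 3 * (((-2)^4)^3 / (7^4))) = -368640 / 84721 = -4.35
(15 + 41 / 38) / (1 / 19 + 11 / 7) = 4277 / 432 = 9.90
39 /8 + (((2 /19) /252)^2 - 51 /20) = 133251247 /57312360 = 2.33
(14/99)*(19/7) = 38/99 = 0.38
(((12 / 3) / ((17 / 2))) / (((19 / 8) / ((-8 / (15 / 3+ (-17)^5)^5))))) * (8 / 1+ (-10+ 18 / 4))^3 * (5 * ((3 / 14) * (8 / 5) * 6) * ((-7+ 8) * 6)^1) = 0.00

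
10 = 10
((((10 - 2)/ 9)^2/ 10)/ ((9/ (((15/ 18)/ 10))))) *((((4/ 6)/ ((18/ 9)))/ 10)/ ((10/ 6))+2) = 0.00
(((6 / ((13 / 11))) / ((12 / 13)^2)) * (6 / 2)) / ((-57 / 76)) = -143 / 6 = -23.83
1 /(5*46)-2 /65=-0.03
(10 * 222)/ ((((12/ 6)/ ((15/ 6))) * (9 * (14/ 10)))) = 4625/ 21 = 220.24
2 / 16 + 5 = 41 / 8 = 5.12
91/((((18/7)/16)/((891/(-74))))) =-252252/37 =-6817.62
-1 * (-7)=7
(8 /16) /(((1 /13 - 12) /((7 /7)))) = -13 /310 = -0.04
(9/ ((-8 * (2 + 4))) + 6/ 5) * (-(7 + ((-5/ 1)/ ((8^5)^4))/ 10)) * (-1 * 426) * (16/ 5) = 278478966065747032259739/ 28823037615171174400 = 9661.68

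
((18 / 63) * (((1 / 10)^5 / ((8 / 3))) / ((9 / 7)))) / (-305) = -1 / 366000000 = -0.00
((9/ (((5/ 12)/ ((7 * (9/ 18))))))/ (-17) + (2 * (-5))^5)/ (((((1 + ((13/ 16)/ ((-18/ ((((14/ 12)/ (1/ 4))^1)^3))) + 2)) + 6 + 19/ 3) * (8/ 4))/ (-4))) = 16524734832/ 887825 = 18612.60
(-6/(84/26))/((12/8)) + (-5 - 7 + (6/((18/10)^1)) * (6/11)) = -2638/231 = -11.42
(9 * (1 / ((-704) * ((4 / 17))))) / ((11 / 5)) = -765 / 30976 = -0.02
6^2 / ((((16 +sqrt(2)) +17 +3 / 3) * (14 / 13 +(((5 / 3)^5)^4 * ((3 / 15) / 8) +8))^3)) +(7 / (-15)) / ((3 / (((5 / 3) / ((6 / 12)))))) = -128116688820566079571604290986198498270521235166 / 247082187102109557823592442158400996869657037411-858317181517670391898259279547773952 * sqrt(2) / 9151192114892946586058979339200036921098408793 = -0.52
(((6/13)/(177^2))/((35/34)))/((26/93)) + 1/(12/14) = 144137129/123540690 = 1.17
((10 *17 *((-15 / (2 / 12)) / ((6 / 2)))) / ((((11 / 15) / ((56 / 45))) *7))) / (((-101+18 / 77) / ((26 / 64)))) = 38675 / 7759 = 4.98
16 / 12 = 4 / 3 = 1.33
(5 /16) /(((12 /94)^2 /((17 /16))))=187765 /9216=20.37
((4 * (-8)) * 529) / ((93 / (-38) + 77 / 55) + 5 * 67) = -3216320 / 63451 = -50.69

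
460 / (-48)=-115 / 12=-9.58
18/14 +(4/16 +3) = 127/28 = 4.54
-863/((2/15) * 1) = -12945/2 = -6472.50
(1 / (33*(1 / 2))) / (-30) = -1 / 495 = -0.00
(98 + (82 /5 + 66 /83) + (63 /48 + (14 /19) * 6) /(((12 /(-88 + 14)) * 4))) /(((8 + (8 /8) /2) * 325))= 8257149 /214472000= 0.04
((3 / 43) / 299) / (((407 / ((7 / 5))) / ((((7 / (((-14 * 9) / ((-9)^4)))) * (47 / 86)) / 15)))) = -239841 / 22501035700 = -0.00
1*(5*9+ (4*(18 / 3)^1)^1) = 69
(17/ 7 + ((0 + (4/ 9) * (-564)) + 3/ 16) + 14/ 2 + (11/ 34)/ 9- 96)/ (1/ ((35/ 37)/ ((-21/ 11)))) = 317629565/ 1902096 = 166.99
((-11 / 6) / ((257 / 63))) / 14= -33 / 1028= -0.03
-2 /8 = -1 /4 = -0.25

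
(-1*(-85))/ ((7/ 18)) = 1530/ 7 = 218.57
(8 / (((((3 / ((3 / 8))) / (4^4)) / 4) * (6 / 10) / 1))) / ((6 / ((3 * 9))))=7680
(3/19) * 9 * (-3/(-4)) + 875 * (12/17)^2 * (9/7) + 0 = 12335409/21964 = 561.62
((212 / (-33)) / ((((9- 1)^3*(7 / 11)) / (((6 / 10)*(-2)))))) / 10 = 53 / 22400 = 0.00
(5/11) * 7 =35/11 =3.18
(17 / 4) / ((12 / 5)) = 85 / 48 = 1.77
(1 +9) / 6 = 5 / 3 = 1.67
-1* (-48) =48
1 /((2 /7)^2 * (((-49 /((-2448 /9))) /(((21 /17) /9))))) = 28 /3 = 9.33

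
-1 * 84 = -84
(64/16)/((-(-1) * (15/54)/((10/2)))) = 72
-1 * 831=-831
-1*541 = -541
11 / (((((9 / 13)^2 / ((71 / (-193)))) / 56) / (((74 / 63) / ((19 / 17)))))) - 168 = -1777442120 / 2673243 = -664.90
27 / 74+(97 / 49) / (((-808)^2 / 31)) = 431980795 / 1183642432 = 0.36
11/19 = 0.58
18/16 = 9/8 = 1.12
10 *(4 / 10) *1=4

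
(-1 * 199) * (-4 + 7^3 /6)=-63481 /6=-10580.17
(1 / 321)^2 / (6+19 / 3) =1 / 1270839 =0.00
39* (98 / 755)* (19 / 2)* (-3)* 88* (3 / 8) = -3594591 / 755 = -4761.05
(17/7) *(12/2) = 102/7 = 14.57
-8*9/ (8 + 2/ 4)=-144/ 17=-8.47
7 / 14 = 1 / 2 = 0.50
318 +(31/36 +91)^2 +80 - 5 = 11445577/1296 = 8831.46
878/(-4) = -439/2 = -219.50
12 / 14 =0.86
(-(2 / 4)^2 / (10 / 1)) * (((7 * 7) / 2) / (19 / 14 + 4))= -343 / 3000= -0.11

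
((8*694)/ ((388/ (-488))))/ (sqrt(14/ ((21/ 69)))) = -338672*sqrt(46)/ 2231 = -1029.58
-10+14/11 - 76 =-932/11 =-84.73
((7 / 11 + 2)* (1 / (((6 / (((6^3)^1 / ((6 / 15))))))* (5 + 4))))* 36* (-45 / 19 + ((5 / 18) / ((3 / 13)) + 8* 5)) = 23110100 / 627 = 36858.21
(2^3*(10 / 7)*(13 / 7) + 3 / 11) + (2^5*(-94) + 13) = -1602718 / 539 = -2973.50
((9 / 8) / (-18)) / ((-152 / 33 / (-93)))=-1.26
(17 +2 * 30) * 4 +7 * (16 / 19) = 5964 / 19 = 313.89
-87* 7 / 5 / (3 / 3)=-609 / 5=-121.80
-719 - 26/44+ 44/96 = -189851/264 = -719.13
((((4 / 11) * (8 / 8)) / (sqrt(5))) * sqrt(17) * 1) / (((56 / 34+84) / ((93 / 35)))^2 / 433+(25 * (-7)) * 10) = -2164619826 * sqrt(85) / 52014749219125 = -0.00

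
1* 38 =38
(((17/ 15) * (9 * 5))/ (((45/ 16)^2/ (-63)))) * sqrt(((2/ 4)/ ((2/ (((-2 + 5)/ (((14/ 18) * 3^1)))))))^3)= -4896 * sqrt(7)/ 175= -74.02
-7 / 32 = -0.22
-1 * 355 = -355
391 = 391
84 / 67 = 1.25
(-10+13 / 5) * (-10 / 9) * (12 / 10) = 148 / 15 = 9.87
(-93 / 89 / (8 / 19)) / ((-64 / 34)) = 30039 / 22784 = 1.32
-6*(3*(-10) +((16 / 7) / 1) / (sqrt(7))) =180 - 96*sqrt(7) / 49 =174.82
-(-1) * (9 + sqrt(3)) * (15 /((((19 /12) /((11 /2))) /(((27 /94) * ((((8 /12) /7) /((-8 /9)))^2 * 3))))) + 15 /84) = 485875 * sqrt(3) /700112 + 4372875 /700112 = 7.45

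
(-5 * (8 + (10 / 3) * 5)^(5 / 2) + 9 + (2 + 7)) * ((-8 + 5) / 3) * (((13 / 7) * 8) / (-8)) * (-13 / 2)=-1521 / 7 + 2313610 * sqrt(222) / 189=182174.32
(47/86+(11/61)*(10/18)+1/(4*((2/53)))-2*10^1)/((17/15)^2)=-3535025/356728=-9.91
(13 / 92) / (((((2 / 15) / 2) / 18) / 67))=117585 / 46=2556.20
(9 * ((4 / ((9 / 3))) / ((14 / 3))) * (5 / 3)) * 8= 240 / 7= 34.29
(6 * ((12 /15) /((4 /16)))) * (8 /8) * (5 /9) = 32 /3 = 10.67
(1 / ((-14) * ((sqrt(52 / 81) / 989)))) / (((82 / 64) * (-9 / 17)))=134504 * sqrt(13) / 3731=129.98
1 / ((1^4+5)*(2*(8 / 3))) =1 / 32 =0.03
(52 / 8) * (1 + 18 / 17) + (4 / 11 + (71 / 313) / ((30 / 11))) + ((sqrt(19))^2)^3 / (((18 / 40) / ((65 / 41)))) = 2611010245583 / 107989695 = 24178.33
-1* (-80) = 80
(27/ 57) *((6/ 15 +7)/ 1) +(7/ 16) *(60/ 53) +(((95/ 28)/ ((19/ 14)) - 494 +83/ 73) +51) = -640078607/ 1470220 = -435.36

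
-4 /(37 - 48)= 4 /11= 0.36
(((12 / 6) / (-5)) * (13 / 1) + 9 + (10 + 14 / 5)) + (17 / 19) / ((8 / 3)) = 12871 / 760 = 16.94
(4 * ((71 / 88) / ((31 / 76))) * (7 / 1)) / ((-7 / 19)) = -51262 / 341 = -150.33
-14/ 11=-1.27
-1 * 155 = -155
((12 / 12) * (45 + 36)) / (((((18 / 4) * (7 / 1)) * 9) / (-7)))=-2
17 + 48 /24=19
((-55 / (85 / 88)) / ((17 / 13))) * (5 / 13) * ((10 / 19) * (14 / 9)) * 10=-6776000 / 49419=-137.11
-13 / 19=-0.68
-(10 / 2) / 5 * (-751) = 751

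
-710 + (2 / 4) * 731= -689 / 2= -344.50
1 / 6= 0.17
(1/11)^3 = 1/1331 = 0.00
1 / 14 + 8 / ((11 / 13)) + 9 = 2853 / 154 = 18.53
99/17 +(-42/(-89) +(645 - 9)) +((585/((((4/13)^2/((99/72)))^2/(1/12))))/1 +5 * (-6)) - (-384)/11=11921580467985/1090715648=10930.05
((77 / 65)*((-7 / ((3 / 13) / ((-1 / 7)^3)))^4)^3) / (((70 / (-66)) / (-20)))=867405630713908 / 169690201976865993059469735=0.00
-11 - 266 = -277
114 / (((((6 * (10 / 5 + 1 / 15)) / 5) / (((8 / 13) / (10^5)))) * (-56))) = -0.00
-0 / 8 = 0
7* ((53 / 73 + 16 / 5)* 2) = 20062 / 365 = 54.96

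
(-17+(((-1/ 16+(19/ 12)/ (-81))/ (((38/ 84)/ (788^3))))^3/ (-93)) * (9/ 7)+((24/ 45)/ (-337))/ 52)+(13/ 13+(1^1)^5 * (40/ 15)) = 7972185273492623960804263240304150078/ 825086642187015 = 9662240140455019172322.35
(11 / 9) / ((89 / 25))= 275 / 801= 0.34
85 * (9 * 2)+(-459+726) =1797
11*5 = 55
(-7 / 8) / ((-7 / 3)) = 3 / 8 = 0.38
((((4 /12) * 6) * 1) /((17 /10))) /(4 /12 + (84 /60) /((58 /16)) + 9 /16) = 139200 /151691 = 0.92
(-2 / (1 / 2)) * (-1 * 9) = 36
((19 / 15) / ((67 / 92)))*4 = 6992 / 1005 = 6.96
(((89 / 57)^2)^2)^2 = 3936588805702081 / 111429157112001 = 35.33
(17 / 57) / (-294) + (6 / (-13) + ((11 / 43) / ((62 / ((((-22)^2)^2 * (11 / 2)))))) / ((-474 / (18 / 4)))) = -1168436631365 / 22941551178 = -50.93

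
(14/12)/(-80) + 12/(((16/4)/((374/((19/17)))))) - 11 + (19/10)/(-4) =1810147/1824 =992.41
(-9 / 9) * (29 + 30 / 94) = -1378 / 47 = -29.32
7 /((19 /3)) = 21 /19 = 1.11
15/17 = 0.88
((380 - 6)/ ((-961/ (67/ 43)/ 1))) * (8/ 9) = -200464/ 371907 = -0.54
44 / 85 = 0.52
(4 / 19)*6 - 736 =-13960 / 19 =-734.74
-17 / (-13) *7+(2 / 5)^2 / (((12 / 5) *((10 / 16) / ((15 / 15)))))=9029 / 975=9.26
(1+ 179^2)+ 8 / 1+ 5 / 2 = 64105 / 2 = 32052.50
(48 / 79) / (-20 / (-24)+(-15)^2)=288 / 107045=0.00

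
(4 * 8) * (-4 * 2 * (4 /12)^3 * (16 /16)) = -256 /27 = -9.48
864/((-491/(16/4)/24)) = -82944/491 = -168.93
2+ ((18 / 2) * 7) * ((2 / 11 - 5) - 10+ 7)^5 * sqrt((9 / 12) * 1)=2 - 148184510544 * sqrt(3) / 161051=-1593673.92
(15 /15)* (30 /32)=15 /16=0.94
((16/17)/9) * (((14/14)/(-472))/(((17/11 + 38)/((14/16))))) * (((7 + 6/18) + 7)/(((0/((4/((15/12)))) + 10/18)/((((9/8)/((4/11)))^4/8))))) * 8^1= -35339259879/3049993011200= -0.01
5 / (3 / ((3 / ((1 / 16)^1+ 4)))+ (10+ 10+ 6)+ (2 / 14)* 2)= 0.16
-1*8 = -8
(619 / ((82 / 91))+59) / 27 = 20389 / 738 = 27.63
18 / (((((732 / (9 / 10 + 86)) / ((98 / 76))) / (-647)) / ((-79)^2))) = -515816908761 / 46360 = -11126335.39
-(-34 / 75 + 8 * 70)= -41966 / 75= -559.55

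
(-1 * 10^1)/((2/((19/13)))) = -7.31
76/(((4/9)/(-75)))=-12825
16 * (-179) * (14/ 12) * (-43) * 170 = 73275440/ 3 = 24425146.67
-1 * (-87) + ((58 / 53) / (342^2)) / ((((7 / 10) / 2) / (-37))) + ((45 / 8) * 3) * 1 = 9014943701 / 86787288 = 103.87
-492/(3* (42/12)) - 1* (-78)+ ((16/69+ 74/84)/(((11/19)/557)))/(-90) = 3681287/191268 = 19.25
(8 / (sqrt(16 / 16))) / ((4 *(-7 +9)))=1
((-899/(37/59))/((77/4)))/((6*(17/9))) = -318246/48433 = -6.57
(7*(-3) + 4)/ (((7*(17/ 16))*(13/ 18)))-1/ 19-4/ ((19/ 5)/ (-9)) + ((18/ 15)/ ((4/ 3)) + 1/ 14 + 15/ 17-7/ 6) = 6122561/ 881790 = 6.94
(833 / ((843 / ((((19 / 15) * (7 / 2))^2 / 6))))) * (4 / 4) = 14734937 / 4552200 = 3.24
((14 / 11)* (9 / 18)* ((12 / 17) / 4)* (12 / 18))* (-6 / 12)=-7 / 187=-0.04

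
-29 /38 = -0.76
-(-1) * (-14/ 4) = -7/ 2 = -3.50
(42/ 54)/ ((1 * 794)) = 7/ 7146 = 0.00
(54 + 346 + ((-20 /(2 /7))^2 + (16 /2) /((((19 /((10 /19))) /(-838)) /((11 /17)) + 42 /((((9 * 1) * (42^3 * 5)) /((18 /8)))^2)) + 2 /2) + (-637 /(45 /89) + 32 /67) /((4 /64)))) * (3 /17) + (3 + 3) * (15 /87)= -291727680992227243264846 /111430729295323274985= -2618.02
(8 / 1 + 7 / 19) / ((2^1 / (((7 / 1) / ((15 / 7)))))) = 2597 / 190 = 13.67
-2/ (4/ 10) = -5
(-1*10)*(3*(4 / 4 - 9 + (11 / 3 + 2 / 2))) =100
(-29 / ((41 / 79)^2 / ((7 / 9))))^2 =1605093887929 / 228886641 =7012.61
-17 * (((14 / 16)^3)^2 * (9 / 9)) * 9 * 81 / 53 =-1458024057 / 13893632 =-104.94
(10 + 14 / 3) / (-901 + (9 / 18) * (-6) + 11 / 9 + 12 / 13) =-1716 / 105517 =-0.02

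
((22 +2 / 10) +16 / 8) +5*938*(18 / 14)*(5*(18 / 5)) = 542821 / 5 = 108564.20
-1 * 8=-8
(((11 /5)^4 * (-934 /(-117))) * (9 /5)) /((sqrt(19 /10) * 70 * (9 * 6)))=6837347 * sqrt(190) /1458843750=0.06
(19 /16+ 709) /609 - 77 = -738925 /9744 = -75.83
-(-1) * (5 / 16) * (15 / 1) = 75 / 16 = 4.69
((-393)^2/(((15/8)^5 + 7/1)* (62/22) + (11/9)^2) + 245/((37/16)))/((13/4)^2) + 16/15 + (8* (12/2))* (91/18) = 100174941150339752/236960683652355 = 422.75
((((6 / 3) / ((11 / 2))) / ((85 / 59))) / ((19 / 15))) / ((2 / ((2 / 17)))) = 708 / 60401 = 0.01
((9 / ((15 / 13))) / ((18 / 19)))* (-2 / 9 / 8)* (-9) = 247 / 120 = 2.06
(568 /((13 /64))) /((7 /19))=690688 /91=7589.98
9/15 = 3/5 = 0.60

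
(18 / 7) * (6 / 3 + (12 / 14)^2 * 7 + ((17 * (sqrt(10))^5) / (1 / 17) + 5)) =1530 / 49 + 520200 * sqrt(10) / 7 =235033.63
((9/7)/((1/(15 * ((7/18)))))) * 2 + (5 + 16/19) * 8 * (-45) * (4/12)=-13035/19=-686.05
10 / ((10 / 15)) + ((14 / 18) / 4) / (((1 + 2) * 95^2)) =15.00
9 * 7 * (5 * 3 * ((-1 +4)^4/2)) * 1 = 76545/2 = 38272.50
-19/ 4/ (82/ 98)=-931/ 164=-5.68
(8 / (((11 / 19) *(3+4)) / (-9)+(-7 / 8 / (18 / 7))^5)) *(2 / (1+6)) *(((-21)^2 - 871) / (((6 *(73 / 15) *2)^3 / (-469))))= -1059154562580480000 / 208164739186113451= -5.09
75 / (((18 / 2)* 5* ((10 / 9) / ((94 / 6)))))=47 / 2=23.50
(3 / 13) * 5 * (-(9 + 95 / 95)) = -150 / 13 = -11.54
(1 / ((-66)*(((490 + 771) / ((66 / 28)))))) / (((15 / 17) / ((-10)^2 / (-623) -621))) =6578711 / 329953260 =0.02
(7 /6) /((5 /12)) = 14 /5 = 2.80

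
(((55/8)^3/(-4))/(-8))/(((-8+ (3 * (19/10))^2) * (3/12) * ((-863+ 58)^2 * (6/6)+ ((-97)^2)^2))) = 4159375/223636707731456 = 0.00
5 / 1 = 5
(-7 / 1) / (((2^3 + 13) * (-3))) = 1 / 9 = 0.11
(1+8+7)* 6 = 96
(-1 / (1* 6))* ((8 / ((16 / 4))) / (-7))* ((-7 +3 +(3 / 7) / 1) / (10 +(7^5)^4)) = -0.00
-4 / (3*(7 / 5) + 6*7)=-20 / 231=-0.09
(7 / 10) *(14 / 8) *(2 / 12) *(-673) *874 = -14410949 / 120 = -120091.24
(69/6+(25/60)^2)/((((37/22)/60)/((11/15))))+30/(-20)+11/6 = 203623/666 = 305.74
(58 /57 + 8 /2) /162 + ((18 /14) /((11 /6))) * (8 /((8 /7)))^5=11786.76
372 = 372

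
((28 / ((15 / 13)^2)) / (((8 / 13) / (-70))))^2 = 11589168409 / 2025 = 5723046.13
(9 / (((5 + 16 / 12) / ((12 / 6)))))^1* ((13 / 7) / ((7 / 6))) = 4212 / 931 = 4.52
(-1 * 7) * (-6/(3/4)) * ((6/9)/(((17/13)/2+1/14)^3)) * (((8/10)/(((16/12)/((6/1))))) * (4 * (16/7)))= 192914176/59895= 3220.87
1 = 1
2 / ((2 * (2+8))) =1 / 10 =0.10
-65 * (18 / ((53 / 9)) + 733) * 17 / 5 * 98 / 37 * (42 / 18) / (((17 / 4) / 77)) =-107153230184 / 5883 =-18214045.59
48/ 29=1.66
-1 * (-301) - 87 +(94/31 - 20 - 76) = 3752/31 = 121.03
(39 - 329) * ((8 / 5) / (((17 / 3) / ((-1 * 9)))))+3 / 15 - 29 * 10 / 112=3496467 / 4760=734.55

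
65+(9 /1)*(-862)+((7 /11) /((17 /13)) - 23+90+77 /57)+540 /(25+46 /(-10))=-80983798 /10659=-7597.69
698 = 698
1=1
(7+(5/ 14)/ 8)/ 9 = 263/ 336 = 0.78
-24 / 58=-0.41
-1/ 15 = -0.07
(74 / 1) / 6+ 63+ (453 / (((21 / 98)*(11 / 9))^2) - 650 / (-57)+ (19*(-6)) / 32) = 245983453 / 36784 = 6687.24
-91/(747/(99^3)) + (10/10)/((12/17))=-117728201/996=-118201.01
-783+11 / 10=-7819 / 10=-781.90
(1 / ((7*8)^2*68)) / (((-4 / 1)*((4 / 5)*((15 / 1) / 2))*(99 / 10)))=-5 / 253338624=-0.00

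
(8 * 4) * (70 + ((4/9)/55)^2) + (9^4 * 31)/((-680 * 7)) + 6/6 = 512777487269/233263800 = 2198.27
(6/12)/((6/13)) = 13/12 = 1.08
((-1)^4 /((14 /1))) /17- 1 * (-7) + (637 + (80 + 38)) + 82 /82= 181595 /238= 763.00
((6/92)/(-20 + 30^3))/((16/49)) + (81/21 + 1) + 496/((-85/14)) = -36313401583/472603264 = -76.84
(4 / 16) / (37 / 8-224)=-2 / 1755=-0.00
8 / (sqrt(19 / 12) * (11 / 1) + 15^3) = 324000 / 136685201-176 * sqrt(57) / 136685201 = 0.00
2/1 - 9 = -7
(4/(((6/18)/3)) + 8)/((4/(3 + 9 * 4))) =429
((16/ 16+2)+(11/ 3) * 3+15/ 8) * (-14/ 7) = -127/ 4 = -31.75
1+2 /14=8 /7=1.14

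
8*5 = 40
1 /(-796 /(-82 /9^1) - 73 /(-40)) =1640 /146273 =0.01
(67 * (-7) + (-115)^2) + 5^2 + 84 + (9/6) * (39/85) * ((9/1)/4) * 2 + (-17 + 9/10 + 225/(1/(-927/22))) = 12608719/3740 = 3371.32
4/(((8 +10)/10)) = 20/9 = 2.22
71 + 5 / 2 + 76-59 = 181 / 2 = 90.50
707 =707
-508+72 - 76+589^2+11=346420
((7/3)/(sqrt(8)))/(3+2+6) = 7 *sqrt(2)/132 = 0.07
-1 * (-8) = 8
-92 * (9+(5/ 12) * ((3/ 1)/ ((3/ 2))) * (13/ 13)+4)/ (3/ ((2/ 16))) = -1909/ 36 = -53.03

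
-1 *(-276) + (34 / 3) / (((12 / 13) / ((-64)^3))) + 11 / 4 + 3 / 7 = -811003183 / 252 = -3218266.60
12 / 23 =0.52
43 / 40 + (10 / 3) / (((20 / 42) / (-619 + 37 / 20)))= -4318.98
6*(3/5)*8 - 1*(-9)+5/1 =42.80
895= 895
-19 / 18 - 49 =-901 / 18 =-50.06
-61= -61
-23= -23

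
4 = 4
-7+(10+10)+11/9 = 128/9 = 14.22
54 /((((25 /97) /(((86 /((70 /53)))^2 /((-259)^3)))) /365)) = -1985989758534 /106415621375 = -18.66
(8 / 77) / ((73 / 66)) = 48 / 511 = 0.09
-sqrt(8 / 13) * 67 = -134 * sqrt(26) / 13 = -52.56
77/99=7/9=0.78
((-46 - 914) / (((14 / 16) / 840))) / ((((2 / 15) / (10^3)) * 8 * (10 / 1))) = -86400000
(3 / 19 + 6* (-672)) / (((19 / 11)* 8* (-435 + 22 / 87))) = 73310985 / 109232824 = 0.67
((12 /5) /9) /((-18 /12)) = -8 /45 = -0.18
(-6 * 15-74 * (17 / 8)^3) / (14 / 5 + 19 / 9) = -9216945 / 56576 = -162.91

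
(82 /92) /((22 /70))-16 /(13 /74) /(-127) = 2968289 /835406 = 3.55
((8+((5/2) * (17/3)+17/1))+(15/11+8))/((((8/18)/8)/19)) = 182571/11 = 16597.36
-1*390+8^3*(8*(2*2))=15994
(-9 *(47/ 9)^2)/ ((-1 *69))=2209/ 621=3.56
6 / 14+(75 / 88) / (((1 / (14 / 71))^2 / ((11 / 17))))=539907 / 1199758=0.45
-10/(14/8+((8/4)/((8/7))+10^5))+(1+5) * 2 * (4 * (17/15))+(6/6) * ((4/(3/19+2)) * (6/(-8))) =2173471969/41001435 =53.01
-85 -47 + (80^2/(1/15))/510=956/17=56.24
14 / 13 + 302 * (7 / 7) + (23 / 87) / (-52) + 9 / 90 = 527519 / 1740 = 303.17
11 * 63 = 693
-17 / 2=-8.50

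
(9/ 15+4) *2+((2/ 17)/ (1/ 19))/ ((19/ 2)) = 802/ 85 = 9.44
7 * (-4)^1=-28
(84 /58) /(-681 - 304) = -42 /28565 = -0.00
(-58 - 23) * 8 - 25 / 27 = -17521 / 27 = -648.93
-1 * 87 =-87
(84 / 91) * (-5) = -60 / 13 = -4.62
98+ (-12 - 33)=53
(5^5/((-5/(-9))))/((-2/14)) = -39375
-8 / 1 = -8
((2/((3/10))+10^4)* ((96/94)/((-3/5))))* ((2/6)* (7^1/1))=-16811200/423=-39742.79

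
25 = 25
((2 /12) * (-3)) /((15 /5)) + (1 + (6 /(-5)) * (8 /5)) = -1.09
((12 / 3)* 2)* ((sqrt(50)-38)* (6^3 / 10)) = -32832 / 5 +864* sqrt(2) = -5344.52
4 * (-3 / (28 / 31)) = -93 / 7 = -13.29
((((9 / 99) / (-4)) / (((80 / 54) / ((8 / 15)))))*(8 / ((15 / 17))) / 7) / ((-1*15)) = 34 / 48125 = 0.00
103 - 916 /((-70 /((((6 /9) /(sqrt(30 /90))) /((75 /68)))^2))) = 69305543 /590625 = 117.34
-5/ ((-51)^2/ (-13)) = 65/ 2601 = 0.02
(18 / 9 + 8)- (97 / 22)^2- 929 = -938.44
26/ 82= 13/ 41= 0.32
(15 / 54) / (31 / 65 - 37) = -325 / 42732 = -0.01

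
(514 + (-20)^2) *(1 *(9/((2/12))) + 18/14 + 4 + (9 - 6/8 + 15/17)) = 14883119/238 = 62534.11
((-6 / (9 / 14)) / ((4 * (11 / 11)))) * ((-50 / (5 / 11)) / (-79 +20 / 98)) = -3430 / 1053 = -3.26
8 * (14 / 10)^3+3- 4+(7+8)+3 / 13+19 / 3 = 207266 / 4875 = 42.52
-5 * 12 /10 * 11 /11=-6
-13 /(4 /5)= -65 /4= -16.25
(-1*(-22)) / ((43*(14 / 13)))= 143 / 301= 0.48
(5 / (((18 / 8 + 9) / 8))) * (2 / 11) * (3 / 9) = 64 / 297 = 0.22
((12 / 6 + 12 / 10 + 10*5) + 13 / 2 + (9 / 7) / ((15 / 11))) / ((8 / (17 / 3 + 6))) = 1415 / 16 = 88.44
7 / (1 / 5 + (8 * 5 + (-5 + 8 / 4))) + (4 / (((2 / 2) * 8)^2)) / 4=1213 / 5952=0.20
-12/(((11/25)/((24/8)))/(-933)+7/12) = -3358800/163231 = -20.58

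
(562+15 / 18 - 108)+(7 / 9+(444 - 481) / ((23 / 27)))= 170641 / 414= 412.18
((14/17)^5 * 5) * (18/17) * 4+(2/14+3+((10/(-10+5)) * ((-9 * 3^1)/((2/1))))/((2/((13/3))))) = 23541355007/337925966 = 69.66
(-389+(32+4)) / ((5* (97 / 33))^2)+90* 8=168977583 / 235225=718.37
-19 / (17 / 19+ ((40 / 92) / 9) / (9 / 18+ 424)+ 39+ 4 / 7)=-444102561 / 945851486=-0.47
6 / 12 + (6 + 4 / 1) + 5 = 31 / 2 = 15.50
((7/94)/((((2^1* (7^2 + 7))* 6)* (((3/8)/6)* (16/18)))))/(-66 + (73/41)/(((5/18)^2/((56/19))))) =19475/19633216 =0.00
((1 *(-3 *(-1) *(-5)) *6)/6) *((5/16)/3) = -25/16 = -1.56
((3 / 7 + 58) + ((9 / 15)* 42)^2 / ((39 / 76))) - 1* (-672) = 4477069 / 2275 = 1967.94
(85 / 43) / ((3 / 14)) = 1190 / 129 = 9.22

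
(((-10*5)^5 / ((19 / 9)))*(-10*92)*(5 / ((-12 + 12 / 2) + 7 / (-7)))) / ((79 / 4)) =-51750000000000 / 10507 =-4925287903.30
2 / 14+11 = 78 / 7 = 11.14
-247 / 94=-2.63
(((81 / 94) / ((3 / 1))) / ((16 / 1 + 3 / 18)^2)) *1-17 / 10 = -7512931 / 4422230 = -1.70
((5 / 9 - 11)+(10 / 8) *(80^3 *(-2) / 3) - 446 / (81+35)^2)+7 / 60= -129180736873 / 302760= -426677.03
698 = 698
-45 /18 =-5 /2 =-2.50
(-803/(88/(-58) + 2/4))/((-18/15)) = -116435/177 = -657.82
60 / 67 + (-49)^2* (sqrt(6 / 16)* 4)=5882.12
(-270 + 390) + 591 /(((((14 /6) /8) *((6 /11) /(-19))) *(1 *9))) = -162172 /21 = -7722.48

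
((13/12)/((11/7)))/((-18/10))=-455/1188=-0.38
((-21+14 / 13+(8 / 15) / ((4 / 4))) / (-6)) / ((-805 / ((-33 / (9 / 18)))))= 41591 / 156975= 0.26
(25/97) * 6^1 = 150/97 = 1.55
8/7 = 1.14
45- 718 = -673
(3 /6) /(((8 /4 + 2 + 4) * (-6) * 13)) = -1 /1248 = -0.00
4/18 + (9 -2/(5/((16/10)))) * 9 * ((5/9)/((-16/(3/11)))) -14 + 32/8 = -7553/720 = -10.49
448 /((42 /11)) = 352 /3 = 117.33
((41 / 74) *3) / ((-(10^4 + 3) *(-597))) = 41 / 147304178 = 0.00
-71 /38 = -1.87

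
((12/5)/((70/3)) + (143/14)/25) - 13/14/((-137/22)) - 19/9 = -625993/431550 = -1.45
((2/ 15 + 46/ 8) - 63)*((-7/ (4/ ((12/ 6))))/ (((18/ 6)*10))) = 23989/ 3600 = 6.66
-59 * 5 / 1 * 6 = -1770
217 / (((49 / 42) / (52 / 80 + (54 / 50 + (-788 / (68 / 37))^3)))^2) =59774210075993656533983753697 / 60343922500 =990558909656455569.89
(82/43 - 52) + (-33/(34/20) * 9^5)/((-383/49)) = 41043335496/279973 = 146597.48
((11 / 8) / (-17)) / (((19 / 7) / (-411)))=12.25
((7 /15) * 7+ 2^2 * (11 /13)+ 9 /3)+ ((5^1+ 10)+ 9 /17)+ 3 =28.18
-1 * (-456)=456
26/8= 13/4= 3.25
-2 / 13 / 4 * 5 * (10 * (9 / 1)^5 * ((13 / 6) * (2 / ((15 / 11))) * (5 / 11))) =-164025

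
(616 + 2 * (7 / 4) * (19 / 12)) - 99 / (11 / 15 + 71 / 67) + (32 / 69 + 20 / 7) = 661070743 / 1160488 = 569.65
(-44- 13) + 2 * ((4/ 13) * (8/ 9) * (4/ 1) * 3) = -50.44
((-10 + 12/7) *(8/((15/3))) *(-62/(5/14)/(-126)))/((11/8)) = -230144/17325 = -13.28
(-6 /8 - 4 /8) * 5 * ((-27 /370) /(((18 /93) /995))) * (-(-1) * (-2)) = -1388025 /296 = -4689.27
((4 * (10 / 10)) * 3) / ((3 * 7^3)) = 4 / 343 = 0.01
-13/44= -0.30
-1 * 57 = -57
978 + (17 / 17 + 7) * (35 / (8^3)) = 62627 / 64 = 978.55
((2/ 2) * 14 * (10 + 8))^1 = 252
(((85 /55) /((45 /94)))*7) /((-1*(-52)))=5593 /12870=0.43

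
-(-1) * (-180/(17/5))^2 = 810000/289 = 2802.77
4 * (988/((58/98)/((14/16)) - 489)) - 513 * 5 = -430980211/167495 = -2573.09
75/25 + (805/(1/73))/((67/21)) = 1234266/67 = 18421.88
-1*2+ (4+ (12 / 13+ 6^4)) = 16886 / 13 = 1298.92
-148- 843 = -991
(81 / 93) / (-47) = -27 / 1457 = -0.02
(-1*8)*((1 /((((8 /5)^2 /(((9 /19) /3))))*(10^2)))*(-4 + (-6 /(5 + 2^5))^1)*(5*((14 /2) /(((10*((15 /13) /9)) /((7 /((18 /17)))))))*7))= 5836831 /224960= 25.95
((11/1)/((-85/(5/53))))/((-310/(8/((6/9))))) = 66/139655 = 0.00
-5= -5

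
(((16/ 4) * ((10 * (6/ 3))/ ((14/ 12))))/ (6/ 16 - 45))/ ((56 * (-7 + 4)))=160/ 17493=0.01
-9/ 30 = -3/ 10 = -0.30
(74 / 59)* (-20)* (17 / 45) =-5032 / 531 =-9.48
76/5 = 15.20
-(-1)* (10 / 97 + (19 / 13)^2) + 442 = 7282413 / 16393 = 444.24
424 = 424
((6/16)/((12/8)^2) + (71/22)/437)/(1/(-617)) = -1548670/14421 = -107.39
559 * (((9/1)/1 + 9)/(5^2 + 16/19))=191178/491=389.36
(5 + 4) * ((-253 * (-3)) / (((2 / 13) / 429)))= 19048243.50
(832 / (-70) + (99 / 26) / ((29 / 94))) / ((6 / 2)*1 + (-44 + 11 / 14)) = -0.01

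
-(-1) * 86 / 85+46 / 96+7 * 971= 6798.49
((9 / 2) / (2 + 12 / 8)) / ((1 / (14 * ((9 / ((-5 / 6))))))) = -972 / 5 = -194.40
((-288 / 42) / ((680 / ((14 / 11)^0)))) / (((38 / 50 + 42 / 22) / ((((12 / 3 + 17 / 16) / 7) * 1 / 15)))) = -891 / 4891376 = -0.00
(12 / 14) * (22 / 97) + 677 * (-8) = -3677332 / 679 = -5415.81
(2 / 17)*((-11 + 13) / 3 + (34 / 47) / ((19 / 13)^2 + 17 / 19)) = 207055 / 1943967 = 0.11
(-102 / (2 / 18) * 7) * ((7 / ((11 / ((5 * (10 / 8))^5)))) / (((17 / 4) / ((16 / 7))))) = -1845703125 / 88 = -20973899.15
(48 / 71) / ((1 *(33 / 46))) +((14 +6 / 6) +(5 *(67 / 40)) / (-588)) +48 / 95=5735475367 / 349013280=16.43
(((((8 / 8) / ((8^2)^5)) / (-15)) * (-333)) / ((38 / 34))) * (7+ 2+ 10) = 1887 / 5368709120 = 0.00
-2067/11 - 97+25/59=-184631/649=-284.49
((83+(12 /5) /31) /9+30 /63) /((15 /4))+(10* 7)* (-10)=-102153344 /146475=-697.41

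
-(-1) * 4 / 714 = 2 / 357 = 0.01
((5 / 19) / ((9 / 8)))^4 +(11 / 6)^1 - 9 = -12250397161 / 1710072162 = -7.16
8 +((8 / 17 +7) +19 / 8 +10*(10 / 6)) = 14081 / 408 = 34.51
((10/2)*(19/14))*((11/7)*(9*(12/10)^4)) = 1218888/6125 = 199.00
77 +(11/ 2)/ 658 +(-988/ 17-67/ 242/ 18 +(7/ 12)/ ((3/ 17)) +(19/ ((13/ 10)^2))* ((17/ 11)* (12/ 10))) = 177173542867/ 4117365252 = 43.03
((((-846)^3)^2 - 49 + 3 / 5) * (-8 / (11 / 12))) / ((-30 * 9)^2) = -14665003452567265904 / 334125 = -43890769779475.54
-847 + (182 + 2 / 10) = -3324 / 5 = -664.80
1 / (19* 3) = 1 / 57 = 0.02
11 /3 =3.67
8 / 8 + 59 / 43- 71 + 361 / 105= -65.19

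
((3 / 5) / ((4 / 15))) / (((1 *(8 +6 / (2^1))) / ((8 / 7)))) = 0.23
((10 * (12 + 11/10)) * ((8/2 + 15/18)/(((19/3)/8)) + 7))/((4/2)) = 32619/38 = 858.39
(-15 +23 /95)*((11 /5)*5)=-15422 /95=-162.34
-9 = -9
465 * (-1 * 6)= -2790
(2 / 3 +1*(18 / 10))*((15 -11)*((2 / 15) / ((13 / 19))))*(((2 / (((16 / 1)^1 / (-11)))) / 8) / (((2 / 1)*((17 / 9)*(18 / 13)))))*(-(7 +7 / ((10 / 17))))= 162393 / 136000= 1.19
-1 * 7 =-7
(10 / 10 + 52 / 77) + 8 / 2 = 437 / 77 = 5.68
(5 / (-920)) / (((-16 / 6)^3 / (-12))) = -81 / 23552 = -0.00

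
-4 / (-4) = 1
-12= -12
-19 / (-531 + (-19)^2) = 19 / 170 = 0.11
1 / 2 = 0.50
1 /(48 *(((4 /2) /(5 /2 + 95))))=65 /64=1.02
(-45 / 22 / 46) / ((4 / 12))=-135 / 1012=-0.13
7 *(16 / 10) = 56 / 5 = 11.20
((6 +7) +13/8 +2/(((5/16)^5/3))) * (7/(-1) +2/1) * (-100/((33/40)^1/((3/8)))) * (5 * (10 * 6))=138265290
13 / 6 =2.17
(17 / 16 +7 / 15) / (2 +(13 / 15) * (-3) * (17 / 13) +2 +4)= 367 / 1104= 0.33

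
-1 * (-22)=22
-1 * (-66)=66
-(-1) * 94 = 94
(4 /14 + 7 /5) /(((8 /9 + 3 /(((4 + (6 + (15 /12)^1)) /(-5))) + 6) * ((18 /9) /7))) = 531 /500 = 1.06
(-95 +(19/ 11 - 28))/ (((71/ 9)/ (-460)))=5522760/ 781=7071.40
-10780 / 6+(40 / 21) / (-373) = -4691110 / 2611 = -1796.67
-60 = -60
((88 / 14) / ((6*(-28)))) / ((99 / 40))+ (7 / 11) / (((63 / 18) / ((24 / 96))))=883 / 29106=0.03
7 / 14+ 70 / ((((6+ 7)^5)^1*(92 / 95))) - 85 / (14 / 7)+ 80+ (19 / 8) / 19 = 2604633695 / 68317912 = 38.13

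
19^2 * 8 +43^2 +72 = 4809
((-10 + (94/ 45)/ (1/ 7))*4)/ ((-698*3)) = -416/ 47115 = -0.01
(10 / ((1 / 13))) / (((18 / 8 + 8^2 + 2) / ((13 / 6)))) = 260 / 63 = 4.13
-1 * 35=-35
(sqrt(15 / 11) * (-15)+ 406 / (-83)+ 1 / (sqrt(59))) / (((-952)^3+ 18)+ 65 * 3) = -sqrt(59) / 50905270505+ 406 / 71612499185+ 3 * sqrt(165) / 1898162629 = 0.00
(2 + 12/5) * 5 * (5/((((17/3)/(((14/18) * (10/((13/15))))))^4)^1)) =1650687500000/2385443281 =691.98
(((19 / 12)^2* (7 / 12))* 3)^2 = 6385729 / 331776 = 19.25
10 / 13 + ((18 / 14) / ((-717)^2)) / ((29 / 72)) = 115956566 / 150742319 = 0.77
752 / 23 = 32.70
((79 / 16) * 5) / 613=395 / 9808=0.04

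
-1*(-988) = 988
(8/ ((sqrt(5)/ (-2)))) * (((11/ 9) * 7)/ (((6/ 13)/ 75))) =-40040 * sqrt(5)/ 9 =-9948.02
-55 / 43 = -1.28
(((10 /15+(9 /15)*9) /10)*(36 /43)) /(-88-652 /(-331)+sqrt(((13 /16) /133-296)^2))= 384584928 /158983574275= 0.00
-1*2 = -2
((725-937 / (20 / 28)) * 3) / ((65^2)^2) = -8802 / 89253125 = -0.00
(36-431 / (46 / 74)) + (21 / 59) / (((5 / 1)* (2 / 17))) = -8911999 / 13570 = -656.74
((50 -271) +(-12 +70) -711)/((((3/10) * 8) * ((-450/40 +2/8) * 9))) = 2185/594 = 3.68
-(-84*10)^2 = -705600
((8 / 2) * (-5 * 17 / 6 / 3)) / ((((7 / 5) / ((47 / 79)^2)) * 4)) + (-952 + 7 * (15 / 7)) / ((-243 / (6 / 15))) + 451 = 47914891411 / 106159410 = 451.35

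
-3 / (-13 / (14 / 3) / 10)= 140 / 13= 10.77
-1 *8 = -8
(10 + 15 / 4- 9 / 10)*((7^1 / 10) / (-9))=-1799 / 1800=-1.00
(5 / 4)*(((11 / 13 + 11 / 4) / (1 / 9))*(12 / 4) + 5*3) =29145 / 208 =140.12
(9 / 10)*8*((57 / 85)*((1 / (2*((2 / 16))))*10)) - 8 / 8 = 16331 / 85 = 192.13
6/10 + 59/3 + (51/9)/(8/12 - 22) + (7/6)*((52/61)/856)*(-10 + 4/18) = 1127283703/56393280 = 19.99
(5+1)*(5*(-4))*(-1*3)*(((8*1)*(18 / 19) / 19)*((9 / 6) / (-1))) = -77760 / 361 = -215.40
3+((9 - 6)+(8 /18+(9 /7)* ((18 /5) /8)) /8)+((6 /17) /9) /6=1051193 /171360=6.13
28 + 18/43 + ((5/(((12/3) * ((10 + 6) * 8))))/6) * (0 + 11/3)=11264317/396288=28.42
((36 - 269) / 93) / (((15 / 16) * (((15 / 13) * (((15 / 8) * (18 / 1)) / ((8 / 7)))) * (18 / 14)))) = -1550848 / 25423875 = -0.06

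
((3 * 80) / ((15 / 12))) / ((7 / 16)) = 3072 / 7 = 438.86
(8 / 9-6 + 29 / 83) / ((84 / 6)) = -3557 / 10458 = -0.34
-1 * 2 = -2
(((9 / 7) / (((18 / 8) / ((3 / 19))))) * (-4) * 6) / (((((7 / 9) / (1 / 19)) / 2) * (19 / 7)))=-5184 / 48013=-0.11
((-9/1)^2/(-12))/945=-1/140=-0.01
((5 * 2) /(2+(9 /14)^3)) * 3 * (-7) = -576240 /6217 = -92.69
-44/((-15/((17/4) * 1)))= 187/15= 12.47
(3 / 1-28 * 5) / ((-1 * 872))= 137 / 872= 0.16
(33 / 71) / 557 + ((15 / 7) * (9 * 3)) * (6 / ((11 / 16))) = 1537589901 / 3045119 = 504.94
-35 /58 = -0.60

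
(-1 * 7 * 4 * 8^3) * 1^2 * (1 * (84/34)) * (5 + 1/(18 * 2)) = -178075.61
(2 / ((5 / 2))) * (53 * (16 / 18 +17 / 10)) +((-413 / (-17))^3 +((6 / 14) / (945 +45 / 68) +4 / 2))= 159784690530607 / 11057566275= 14450.26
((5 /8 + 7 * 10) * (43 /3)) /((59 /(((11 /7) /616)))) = 24295 /555072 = 0.04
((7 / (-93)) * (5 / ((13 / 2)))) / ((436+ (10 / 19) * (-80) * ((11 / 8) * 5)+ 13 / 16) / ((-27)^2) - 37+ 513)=-5171040 / 42530204821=-0.00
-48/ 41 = -1.17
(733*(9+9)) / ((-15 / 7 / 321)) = -9882306 / 5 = -1976461.20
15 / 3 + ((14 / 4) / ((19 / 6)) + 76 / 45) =6664 / 855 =7.79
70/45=14/9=1.56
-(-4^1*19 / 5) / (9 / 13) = 988 / 45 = 21.96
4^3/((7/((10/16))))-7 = -9/7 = -1.29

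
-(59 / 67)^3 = -205379 / 300763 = -0.68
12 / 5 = 2.40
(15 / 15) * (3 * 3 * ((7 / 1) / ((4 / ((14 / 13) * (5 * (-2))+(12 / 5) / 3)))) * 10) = -20412 / 13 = -1570.15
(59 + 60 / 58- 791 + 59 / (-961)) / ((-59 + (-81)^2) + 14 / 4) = -40745978 / 362603559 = -0.11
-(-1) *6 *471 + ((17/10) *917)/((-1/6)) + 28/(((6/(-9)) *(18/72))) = -33477/5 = -6695.40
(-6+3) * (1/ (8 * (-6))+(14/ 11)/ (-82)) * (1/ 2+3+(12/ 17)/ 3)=0.41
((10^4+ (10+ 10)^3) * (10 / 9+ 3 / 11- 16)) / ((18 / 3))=-1447000 / 33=-43848.48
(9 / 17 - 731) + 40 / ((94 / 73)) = -558826 / 799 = -699.41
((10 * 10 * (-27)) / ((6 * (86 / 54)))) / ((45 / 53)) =-14310 / 43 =-332.79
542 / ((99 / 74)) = 40108 / 99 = 405.13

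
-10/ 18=-5/ 9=-0.56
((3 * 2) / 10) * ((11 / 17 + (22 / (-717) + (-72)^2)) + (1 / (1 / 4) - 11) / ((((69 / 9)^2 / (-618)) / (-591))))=-49407701797 / 2149327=-22987.52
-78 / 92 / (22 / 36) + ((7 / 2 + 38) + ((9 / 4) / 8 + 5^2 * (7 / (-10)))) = 185349 / 8096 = 22.89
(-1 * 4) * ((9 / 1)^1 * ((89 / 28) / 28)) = -801 / 196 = -4.09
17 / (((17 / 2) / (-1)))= -2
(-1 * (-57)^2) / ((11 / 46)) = -149454 / 11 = -13586.73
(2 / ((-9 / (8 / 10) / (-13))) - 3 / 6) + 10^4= 900163 / 90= 10001.81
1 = 1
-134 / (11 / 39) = -5226 / 11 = -475.09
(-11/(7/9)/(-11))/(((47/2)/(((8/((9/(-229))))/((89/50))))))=-183200/29281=-6.26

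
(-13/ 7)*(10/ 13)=-10/ 7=-1.43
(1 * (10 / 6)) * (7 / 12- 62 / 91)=-535 / 3276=-0.16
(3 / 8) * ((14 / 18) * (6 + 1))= 49 / 24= 2.04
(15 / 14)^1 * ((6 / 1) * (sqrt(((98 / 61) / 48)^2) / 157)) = 105 / 76616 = 0.00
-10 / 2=-5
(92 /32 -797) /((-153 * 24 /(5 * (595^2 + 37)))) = 5623389715 /14688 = 382856.05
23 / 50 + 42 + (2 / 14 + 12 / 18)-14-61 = -33317 / 1050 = -31.73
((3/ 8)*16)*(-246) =-1476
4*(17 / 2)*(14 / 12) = 119 / 3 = 39.67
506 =506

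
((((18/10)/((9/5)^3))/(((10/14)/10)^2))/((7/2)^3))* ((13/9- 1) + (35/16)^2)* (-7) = -301225/5832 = -51.65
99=99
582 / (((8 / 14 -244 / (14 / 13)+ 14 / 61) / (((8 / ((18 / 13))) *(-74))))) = 1102.17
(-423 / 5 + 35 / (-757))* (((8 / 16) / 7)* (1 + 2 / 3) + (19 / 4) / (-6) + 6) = -28674547 / 63588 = -450.94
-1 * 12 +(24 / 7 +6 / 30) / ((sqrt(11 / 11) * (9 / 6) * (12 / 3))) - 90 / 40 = -5731 / 420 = -13.65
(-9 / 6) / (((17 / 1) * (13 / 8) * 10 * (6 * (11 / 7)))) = -7 / 12155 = -0.00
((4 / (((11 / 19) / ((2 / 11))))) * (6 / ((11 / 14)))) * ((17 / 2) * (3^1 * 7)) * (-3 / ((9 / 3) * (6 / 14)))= -5317872 / 1331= -3995.40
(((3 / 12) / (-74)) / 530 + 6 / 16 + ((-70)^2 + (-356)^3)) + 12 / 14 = -49541418113477 / 1098160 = -45113114.77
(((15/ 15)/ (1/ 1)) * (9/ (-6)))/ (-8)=3/ 16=0.19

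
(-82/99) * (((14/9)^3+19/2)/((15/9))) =-792899/120285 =-6.59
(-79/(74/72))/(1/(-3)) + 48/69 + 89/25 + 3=5060264/21275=237.85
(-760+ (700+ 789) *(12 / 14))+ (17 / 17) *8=3670 / 7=524.29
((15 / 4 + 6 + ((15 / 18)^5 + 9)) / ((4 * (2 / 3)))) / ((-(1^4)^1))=-148925 / 20736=-7.18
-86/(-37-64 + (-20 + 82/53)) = 4558/6331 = 0.72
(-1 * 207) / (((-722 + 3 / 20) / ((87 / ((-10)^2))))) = 18009 / 72185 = 0.25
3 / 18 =1 / 6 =0.17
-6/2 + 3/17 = -48/17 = -2.82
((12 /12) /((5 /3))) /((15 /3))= 3 /25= 0.12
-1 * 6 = -6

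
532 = 532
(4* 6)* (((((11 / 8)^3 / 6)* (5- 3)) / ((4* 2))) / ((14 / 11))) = 14641 / 7168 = 2.04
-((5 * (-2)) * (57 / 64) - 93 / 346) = 9.18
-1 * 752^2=-565504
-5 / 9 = -0.56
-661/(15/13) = -8593/15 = -572.87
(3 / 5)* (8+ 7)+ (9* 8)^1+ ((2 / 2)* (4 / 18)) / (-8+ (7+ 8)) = 5105 / 63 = 81.03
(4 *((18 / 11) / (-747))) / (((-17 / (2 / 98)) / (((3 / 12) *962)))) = 0.00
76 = 76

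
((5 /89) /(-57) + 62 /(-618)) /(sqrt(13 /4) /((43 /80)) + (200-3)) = -19282096808 /37483966926279 + 91049920 * sqrt(13) /37483966926279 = -0.00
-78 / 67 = -1.16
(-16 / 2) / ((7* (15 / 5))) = -8 / 21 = -0.38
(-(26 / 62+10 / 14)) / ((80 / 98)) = -861 / 620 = -1.39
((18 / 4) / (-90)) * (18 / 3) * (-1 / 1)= 3 / 10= 0.30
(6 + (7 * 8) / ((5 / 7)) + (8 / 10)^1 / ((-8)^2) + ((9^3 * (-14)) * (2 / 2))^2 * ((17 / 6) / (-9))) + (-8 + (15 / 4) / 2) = -32791799.71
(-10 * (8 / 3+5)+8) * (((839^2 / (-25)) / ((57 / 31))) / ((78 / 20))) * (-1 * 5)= -8990479012 / 6669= -1348100.02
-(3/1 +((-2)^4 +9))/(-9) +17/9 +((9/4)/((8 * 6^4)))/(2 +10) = 276481/55296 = 5.00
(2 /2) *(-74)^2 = 5476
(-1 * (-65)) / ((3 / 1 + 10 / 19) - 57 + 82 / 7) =-1.56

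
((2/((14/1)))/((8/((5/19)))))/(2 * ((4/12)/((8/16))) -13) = -3/7448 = -0.00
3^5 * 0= 0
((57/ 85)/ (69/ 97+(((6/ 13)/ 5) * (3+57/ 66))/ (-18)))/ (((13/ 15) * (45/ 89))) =10825782/ 4892005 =2.21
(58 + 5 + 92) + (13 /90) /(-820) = 11438987 /73800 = 155.00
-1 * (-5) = 5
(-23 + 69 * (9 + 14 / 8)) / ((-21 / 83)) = -238625 / 84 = -2840.77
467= 467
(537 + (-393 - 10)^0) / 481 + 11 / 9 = 10133 / 4329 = 2.34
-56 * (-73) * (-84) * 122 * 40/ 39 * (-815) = 455246220800/ 13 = 35018940061.54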